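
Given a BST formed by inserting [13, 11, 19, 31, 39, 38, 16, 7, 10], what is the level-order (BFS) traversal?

Tree insertion order: [13, 11, 19, 31, 39, 38, 16, 7, 10]
Tree (level-order array): [13, 11, 19, 7, None, 16, 31, None, 10, None, None, None, 39, None, None, 38]
BFS from the root, enqueuing left then right child of each popped node:
  queue [13] -> pop 13, enqueue [11, 19], visited so far: [13]
  queue [11, 19] -> pop 11, enqueue [7], visited so far: [13, 11]
  queue [19, 7] -> pop 19, enqueue [16, 31], visited so far: [13, 11, 19]
  queue [7, 16, 31] -> pop 7, enqueue [10], visited so far: [13, 11, 19, 7]
  queue [16, 31, 10] -> pop 16, enqueue [none], visited so far: [13, 11, 19, 7, 16]
  queue [31, 10] -> pop 31, enqueue [39], visited so far: [13, 11, 19, 7, 16, 31]
  queue [10, 39] -> pop 10, enqueue [none], visited so far: [13, 11, 19, 7, 16, 31, 10]
  queue [39] -> pop 39, enqueue [38], visited so far: [13, 11, 19, 7, 16, 31, 10, 39]
  queue [38] -> pop 38, enqueue [none], visited so far: [13, 11, 19, 7, 16, 31, 10, 39, 38]
Result: [13, 11, 19, 7, 16, 31, 10, 39, 38]


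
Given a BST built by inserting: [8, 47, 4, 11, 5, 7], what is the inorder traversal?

Tree insertion order: [8, 47, 4, 11, 5, 7]
Tree (level-order array): [8, 4, 47, None, 5, 11, None, None, 7]
Inorder traversal: [4, 5, 7, 8, 11, 47]


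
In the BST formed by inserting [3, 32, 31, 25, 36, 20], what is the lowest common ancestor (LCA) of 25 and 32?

Tree insertion order: [3, 32, 31, 25, 36, 20]
Tree (level-order array): [3, None, 32, 31, 36, 25, None, None, None, 20]
In a BST, the LCA of p=25, q=32 is the first node v on the
root-to-leaf path with p <= v <= q (go left if both < v, right if both > v).
Walk from root:
  at 3: both 25 and 32 > 3, go right
  at 32: 25 <= 32 <= 32, this is the LCA
LCA = 32


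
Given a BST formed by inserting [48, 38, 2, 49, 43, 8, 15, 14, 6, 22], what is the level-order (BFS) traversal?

Tree insertion order: [48, 38, 2, 49, 43, 8, 15, 14, 6, 22]
Tree (level-order array): [48, 38, 49, 2, 43, None, None, None, 8, None, None, 6, 15, None, None, 14, 22]
BFS from the root, enqueuing left then right child of each popped node:
  queue [48] -> pop 48, enqueue [38, 49], visited so far: [48]
  queue [38, 49] -> pop 38, enqueue [2, 43], visited so far: [48, 38]
  queue [49, 2, 43] -> pop 49, enqueue [none], visited so far: [48, 38, 49]
  queue [2, 43] -> pop 2, enqueue [8], visited so far: [48, 38, 49, 2]
  queue [43, 8] -> pop 43, enqueue [none], visited so far: [48, 38, 49, 2, 43]
  queue [8] -> pop 8, enqueue [6, 15], visited so far: [48, 38, 49, 2, 43, 8]
  queue [6, 15] -> pop 6, enqueue [none], visited so far: [48, 38, 49, 2, 43, 8, 6]
  queue [15] -> pop 15, enqueue [14, 22], visited so far: [48, 38, 49, 2, 43, 8, 6, 15]
  queue [14, 22] -> pop 14, enqueue [none], visited so far: [48, 38, 49, 2, 43, 8, 6, 15, 14]
  queue [22] -> pop 22, enqueue [none], visited so far: [48, 38, 49, 2, 43, 8, 6, 15, 14, 22]
Result: [48, 38, 49, 2, 43, 8, 6, 15, 14, 22]


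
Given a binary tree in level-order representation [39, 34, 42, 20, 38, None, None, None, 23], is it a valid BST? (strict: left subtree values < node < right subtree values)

Level-order array: [39, 34, 42, 20, 38, None, None, None, 23]
Validate using subtree bounds (lo, hi): at each node, require lo < value < hi,
then recurse left with hi=value and right with lo=value.
Preorder trace (stopping at first violation):
  at node 39 with bounds (-inf, +inf): OK
  at node 34 with bounds (-inf, 39): OK
  at node 20 with bounds (-inf, 34): OK
  at node 23 with bounds (20, 34): OK
  at node 38 with bounds (34, 39): OK
  at node 42 with bounds (39, +inf): OK
No violation found at any node.
Result: Valid BST


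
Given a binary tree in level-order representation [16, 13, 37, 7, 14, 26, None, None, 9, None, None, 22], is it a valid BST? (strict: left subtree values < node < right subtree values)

Level-order array: [16, 13, 37, 7, 14, 26, None, None, 9, None, None, 22]
Validate using subtree bounds (lo, hi): at each node, require lo < value < hi,
then recurse left with hi=value and right with lo=value.
Preorder trace (stopping at first violation):
  at node 16 with bounds (-inf, +inf): OK
  at node 13 with bounds (-inf, 16): OK
  at node 7 with bounds (-inf, 13): OK
  at node 9 with bounds (7, 13): OK
  at node 14 with bounds (13, 16): OK
  at node 37 with bounds (16, +inf): OK
  at node 26 with bounds (16, 37): OK
  at node 22 with bounds (16, 26): OK
No violation found at any node.
Result: Valid BST


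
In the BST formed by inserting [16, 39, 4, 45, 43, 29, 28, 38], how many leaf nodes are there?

Tree built from: [16, 39, 4, 45, 43, 29, 28, 38]
Tree (level-order array): [16, 4, 39, None, None, 29, 45, 28, 38, 43]
Rule: A leaf has 0 children.
Per-node child counts:
  node 16: 2 child(ren)
  node 4: 0 child(ren)
  node 39: 2 child(ren)
  node 29: 2 child(ren)
  node 28: 0 child(ren)
  node 38: 0 child(ren)
  node 45: 1 child(ren)
  node 43: 0 child(ren)
Matching nodes: [4, 28, 38, 43]
Count of leaf nodes: 4


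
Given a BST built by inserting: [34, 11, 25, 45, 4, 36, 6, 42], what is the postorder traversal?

Tree insertion order: [34, 11, 25, 45, 4, 36, 6, 42]
Tree (level-order array): [34, 11, 45, 4, 25, 36, None, None, 6, None, None, None, 42]
Postorder traversal: [6, 4, 25, 11, 42, 36, 45, 34]


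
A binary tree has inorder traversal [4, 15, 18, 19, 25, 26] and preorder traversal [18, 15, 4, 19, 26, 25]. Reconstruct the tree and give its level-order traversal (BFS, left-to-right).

Inorder:  [4, 15, 18, 19, 25, 26]
Preorder: [18, 15, 4, 19, 26, 25]
Algorithm: preorder visits root first, so consume preorder in order;
for each root, split the current inorder slice at that value into
left-subtree inorder and right-subtree inorder, then recurse.
Recursive splits:
  root=18; inorder splits into left=[4, 15], right=[19, 25, 26]
  root=15; inorder splits into left=[4], right=[]
  root=4; inorder splits into left=[], right=[]
  root=19; inorder splits into left=[], right=[25, 26]
  root=26; inorder splits into left=[25], right=[]
  root=25; inorder splits into left=[], right=[]
Reconstructed level-order: [18, 15, 19, 4, 26, 25]


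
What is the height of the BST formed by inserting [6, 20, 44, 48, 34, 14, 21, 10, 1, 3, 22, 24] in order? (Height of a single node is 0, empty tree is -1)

Insertion order: [6, 20, 44, 48, 34, 14, 21, 10, 1, 3, 22, 24]
Tree (level-order array): [6, 1, 20, None, 3, 14, 44, None, None, 10, None, 34, 48, None, None, 21, None, None, None, None, 22, None, 24]
Compute height bottom-up (empty subtree = -1):
  height(3) = 1 + max(-1, -1) = 0
  height(1) = 1 + max(-1, 0) = 1
  height(10) = 1 + max(-1, -1) = 0
  height(14) = 1 + max(0, -1) = 1
  height(24) = 1 + max(-1, -1) = 0
  height(22) = 1 + max(-1, 0) = 1
  height(21) = 1 + max(-1, 1) = 2
  height(34) = 1 + max(2, -1) = 3
  height(48) = 1 + max(-1, -1) = 0
  height(44) = 1 + max(3, 0) = 4
  height(20) = 1 + max(1, 4) = 5
  height(6) = 1 + max(1, 5) = 6
Height = 6


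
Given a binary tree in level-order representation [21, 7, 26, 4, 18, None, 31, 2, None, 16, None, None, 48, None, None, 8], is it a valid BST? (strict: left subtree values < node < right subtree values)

Level-order array: [21, 7, 26, 4, 18, None, 31, 2, None, 16, None, None, 48, None, None, 8]
Validate using subtree bounds (lo, hi): at each node, require lo < value < hi,
then recurse left with hi=value and right with lo=value.
Preorder trace (stopping at first violation):
  at node 21 with bounds (-inf, +inf): OK
  at node 7 with bounds (-inf, 21): OK
  at node 4 with bounds (-inf, 7): OK
  at node 2 with bounds (-inf, 4): OK
  at node 18 with bounds (7, 21): OK
  at node 16 with bounds (7, 18): OK
  at node 8 with bounds (7, 16): OK
  at node 26 with bounds (21, +inf): OK
  at node 31 with bounds (26, +inf): OK
  at node 48 with bounds (31, +inf): OK
No violation found at any node.
Result: Valid BST


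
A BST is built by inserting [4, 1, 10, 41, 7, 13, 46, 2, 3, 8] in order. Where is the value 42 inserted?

Starting tree (level order): [4, 1, 10, None, 2, 7, 41, None, 3, None, 8, 13, 46]
Insertion path: 4 -> 10 -> 41 -> 46
Result: insert 42 as left child of 46
Final tree (level order): [4, 1, 10, None, 2, 7, 41, None, 3, None, 8, 13, 46, None, None, None, None, None, None, 42]


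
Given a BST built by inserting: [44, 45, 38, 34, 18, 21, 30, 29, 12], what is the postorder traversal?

Tree insertion order: [44, 45, 38, 34, 18, 21, 30, 29, 12]
Tree (level-order array): [44, 38, 45, 34, None, None, None, 18, None, 12, 21, None, None, None, 30, 29]
Postorder traversal: [12, 29, 30, 21, 18, 34, 38, 45, 44]


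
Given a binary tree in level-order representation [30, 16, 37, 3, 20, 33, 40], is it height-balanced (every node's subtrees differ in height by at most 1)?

Tree (level-order array): [30, 16, 37, 3, 20, 33, 40]
Definition: a tree is height-balanced if, at every node, |h(left) - h(right)| <= 1 (empty subtree has height -1).
Bottom-up per-node check:
  node 3: h_left=-1, h_right=-1, diff=0 [OK], height=0
  node 20: h_left=-1, h_right=-1, diff=0 [OK], height=0
  node 16: h_left=0, h_right=0, diff=0 [OK], height=1
  node 33: h_left=-1, h_right=-1, diff=0 [OK], height=0
  node 40: h_left=-1, h_right=-1, diff=0 [OK], height=0
  node 37: h_left=0, h_right=0, diff=0 [OK], height=1
  node 30: h_left=1, h_right=1, diff=0 [OK], height=2
All nodes satisfy the balance condition.
Result: Balanced


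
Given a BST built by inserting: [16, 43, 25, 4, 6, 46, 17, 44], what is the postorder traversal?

Tree insertion order: [16, 43, 25, 4, 6, 46, 17, 44]
Tree (level-order array): [16, 4, 43, None, 6, 25, 46, None, None, 17, None, 44]
Postorder traversal: [6, 4, 17, 25, 44, 46, 43, 16]


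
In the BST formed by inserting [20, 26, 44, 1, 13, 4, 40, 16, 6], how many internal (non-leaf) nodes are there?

Tree built from: [20, 26, 44, 1, 13, 4, 40, 16, 6]
Tree (level-order array): [20, 1, 26, None, 13, None, 44, 4, 16, 40, None, None, 6]
Rule: An internal node has at least one child.
Per-node child counts:
  node 20: 2 child(ren)
  node 1: 1 child(ren)
  node 13: 2 child(ren)
  node 4: 1 child(ren)
  node 6: 0 child(ren)
  node 16: 0 child(ren)
  node 26: 1 child(ren)
  node 44: 1 child(ren)
  node 40: 0 child(ren)
Matching nodes: [20, 1, 13, 4, 26, 44]
Count of internal (non-leaf) nodes: 6


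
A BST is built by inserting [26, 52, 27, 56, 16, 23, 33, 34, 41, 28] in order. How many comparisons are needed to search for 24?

Search path for 24: 26 -> 16 -> 23
Found: False
Comparisons: 3


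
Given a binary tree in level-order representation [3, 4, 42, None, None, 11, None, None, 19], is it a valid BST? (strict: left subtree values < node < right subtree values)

Level-order array: [3, 4, 42, None, None, 11, None, None, 19]
Validate using subtree bounds (lo, hi): at each node, require lo < value < hi,
then recurse left with hi=value and right with lo=value.
Preorder trace (stopping at first violation):
  at node 3 with bounds (-inf, +inf): OK
  at node 4 with bounds (-inf, 3): VIOLATION
Node 4 violates its bound: not (-inf < 4 < 3).
Result: Not a valid BST


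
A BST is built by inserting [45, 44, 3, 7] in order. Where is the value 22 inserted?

Starting tree (level order): [45, 44, None, 3, None, None, 7]
Insertion path: 45 -> 44 -> 3 -> 7
Result: insert 22 as right child of 7
Final tree (level order): [45, 44, None, 3, None, None, 7, None, 22]


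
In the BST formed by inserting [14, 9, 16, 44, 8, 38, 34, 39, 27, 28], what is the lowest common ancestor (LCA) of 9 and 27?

Tree insertion order: [14, 9, 16, 44, 8, 38, 34, 39, 27, 28]
Tree (level-order array): [14, 9, 16, 8, None, None, 44, None, None, 38, None, 34, 39, 27, None, None, None, None, 28]
In a BST, the LCA of p=9, q=27 is the first node v on the
root-to-leaf path with p <= v <= q (go left if both < v, right if both > v).
Walk from root:
  at 14: 9 <= 14 <= 27, this is the LCA
LCA = 14


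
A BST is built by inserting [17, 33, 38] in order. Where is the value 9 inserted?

Starting tree (level order): [17, None, 33, None, 38]
Insertion path: 17
Result: insert 9 as left child of 17
Final tree (level order): [17, 9, 33, None, None, None, 38]


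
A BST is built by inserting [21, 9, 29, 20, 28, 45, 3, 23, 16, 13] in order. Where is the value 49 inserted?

Starting tree (level order): [21, 9, 29, 3, 20, 28, 45, None, None, 16, None, 23, None, None, None, 13]
Insertion path: 21 -> 29 -> 45
Result: insert 49 as right child of 45
Final tree (level order): [21, 9, 29, 3, 20, 28, 45, None, None, 16, None, 23, None, None, 49, 13]


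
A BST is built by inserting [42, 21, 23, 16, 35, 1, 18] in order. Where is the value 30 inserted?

Starting tree (level order): [42, 21, None, 16, 23, 1, 18, None, 35]
Insertion path: 42 -> 21 -> 23 -> 35
Result: insert 30 as left child of 35
Final tree (level order): [42, 21, None, 16, 23, 1, 18, None, 35, None, None, None, None, 30]


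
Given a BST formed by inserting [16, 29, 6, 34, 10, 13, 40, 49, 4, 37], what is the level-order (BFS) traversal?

Tree insertion order: [16, 29, 6, 34, 10, 13, 40, 49, 4, 37]
Tree (level-order array): [16, 6, 29, 4, 10, None, 34, None, None, None, 13, None, 40, None, None, 37, 49]
BFS from the root, enqueuing left then right child of each popped node:
  queue [16] -> pop 16, enqueue [6, 29], visited so far: [16]
  queue [6, 29] -> pop 6, enqueue [4, 10], visited so far: [16, 6]
  queue [29, 4, 10] -> pop 29, enqueue [34], visited so far: [16, 6, 29]
  queue [4, 10, 34] -> pop 4, enqueue [none], visited so far: [16, 6, 29, 4]
  queue [10, 34] -> pop 10, enqueue [13], visited so far: [16, 6, 29, 4, 10]
  queue [34, 13] -> pop 34, enqueue [40], visited so far: [16, 6, 29, 4, 10, 34]
  queue [13, 40] -> pop 13, enqueue [none], visited so far: [16, 6, 29, 4, 10, 34, 13]
  queue [40] -> pop 40, enqueue [37, 49], visited so far: [16, 6, 29, 4, 10, 34, 13, 40]
  queue [37, 49] -> pop 37, enqueue [none], visited so far: [16, 6, 29, 4, 10, 34, 13, 40, 37]
  queue [49] -> pop 49, enqueue [none], visited so far: [16, 6, 29, 4, 10, 34, 13, 40, 37, 49]
Result: [16, 6, 29, 4, 10, 34, 13, 40, 37, 49]


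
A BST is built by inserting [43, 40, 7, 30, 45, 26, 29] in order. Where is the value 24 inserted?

Starting tree (level order): [43, 40, 45, 7, None, None, None, None, 30, 26, None, None, 29]
Insertion path: 43 -> 40 -> 7 -> 30 -> 26
Result: insert 24 as left child of 26
Final tree (level order): [43, 40, 45, 7, None, None, None, None, 30, 26, None, 24, 29]


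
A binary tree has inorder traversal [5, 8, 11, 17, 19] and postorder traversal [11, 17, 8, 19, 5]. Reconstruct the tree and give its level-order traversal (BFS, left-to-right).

Inorder:   [5, 8, 11, 17, 19]
Postorder: [11, 17, 8, 19, 5]
Algorithm: postorder visits root last, so walk postorder right-to-left;
each value is the root of the current inorder slice — split it at that
value, recurse on the right subtree first, then the left.
Recursive splits:
  root=5; inorder splits into left=[], right=[8, 11, 17, 19]
  root=19; inorder splits into left=[8, 11, 17], right=[]
  root=8; inorder splits into left=[], right=[11, 17]
  root=17; inorder splits into left=[11], right=[]
  root=11; inorder splits into left=[], right=[]
Reconstructed level-order: [5, 19, 8, 17, 11]


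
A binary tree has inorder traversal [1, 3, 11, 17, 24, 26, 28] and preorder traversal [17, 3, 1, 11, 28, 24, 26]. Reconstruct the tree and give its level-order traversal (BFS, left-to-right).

Inorder:  [1, 3, 11, 17, 24, 26, 28]
Preorder: [17, 3, 1, 11, 28, 24, 26]
Algorithm: preorder visits root first, so consume preorder in order;
for each root, split the current inorder slice at that value into
left-subtree inorder and right-subtree inorder, then recurse.
Recursive splits:
  root=17; inorder splits into left=[1, 3, 11], right=[24, 26, 28]
  root=3; inorder splits into left=[1], right=[11]
  root=1; inorder splits into left=[], right=[]
  root=11; inorder splits into left=[], right=[]
  root=28; inorder splits into left=[24, 26], right=[]
  root=24; inorder splits into left=[], right=[26]
  root=26; inorder splits into left=[], right=[]
Reconstructed level-order: [17, 3, 28, 1, 11, 24, 26]


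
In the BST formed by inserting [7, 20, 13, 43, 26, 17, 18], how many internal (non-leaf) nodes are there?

Tree built from: [7, 20, 13, 43, 26, 17, 18]
Tree (level-order array): [7, None, 20, 13, 43, None, 17, 26, None, None, 18]
Rule: An internal node has at least one child.
Per-node child counts:
  node 7: 1 child(ren)
  node 20: 2 child(ren)
  node 13: 1 child(ren)
  node 17: 1 child(ren)
  node 18: 0 child(ren)
  node 43: 1 child(ren)
  node 26: 0 child(ren)
Matching nodes: [7, 20, 13, 17, 43]
Count of internal (non-leaf) nodes: 5


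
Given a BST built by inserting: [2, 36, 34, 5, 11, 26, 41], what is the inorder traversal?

Tree insertion order: [2, 36, 34, 5, 11, 26, 41]
Tree (level-order array): [2, None, 36, 34, 41, 5, None, None, None, None, 11, None, 26]
Inorder traversal: [2, 5, 11, 26, 34, 36, 41]


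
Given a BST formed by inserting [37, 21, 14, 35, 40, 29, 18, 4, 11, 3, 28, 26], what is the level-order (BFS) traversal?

Tree insertion order: [37, 21, 14, 35, 40, 29, 18, 4, 11, 3, 28, 26]
Tree (level-order array): [37, 21, 40, 14, 35, None, None, 4, 18, 29, None, 3, 11, None, None, 28, None, None, None, None, None, 26]
BFS from the root, enqueuing left then right child of each popped node:
  queue [37] -> pop 37, enqueue [21, 40], visited so far: [37]
  queue [21, 40] -> pop 21, enqueue [14, 35], visited so far: [37, 21]
  queue [40, 14, 35] -> pop 40, enqueue [none], visited so far: [37, 21, 40]
  queue [14, 35] -> pop 14, enqueue [4, 18], visited so far: [37, 21, 40, 14]
  queue [35, 4, 18] -> pop 35, enqueue [29], visited so far: [37, 21, 40, 14, 35]
  queue [4, 18, 29] -> pop 4, enqueue [3, 11], visited so far: [37, 21, 40, 14, 35, 4]
  queue [18, 29, 3, 11] -> pop 18, enqueue [none], visited so far: [37, 21, 40, 14, 35, 4, 18]
  queue [29, 3, 11] -> pop 29, enqueue [28], visited so far: [37, 21, 40, 14, 35, 4, 18, 29]
  queue [3, 11, 28] -> pop 3, enqueue [none], visited so far: [37, 21, 40, 14, 35, 4, 18, 29, 3]
  queue [11, 28] -> pop 11, enqueue [none], visited so far: [37, 21, 40, 14, 35, 4, 18, 29, 3, 11]
  queue [28] -> pop 28, enqueue [26], visited so far: [37, 21, 40, 14, 35, 4, 18, 29, 3, 11, 28]
  queue [26] -> pop 26, enqueue [none], visited so far: [37, 21, 40, 14, 35, 4, 18, 29, 3, 11, 28, 26]
Result: [37, 21, 40, 14, 35, 4, 18, 29, 3, 11, 28, 26]


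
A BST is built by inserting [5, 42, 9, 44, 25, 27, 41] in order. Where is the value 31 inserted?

Starting tree (level order): [5, None, 42, 9, 44, None, 25, None, None, None, 27, None, 41]
Insertion path: 5 -> 42 -> 9 -> 25 -> 27 -> 41
Result: insert 31 as left child of 41
Final tree (level order): [5, None, 42, 9, 44, None, 25, None, None, None, 27, None, 41, 31]


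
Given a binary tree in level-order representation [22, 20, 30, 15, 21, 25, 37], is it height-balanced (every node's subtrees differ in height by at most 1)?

Tree (level-order array): [22, 20, 30, 15, 21, 25, 37]
Definition: a tree is height-balanced if, at every node, |h(left) - h(right)| <= 1 (empty subtree has height -1).
Bottom-up per-node check:
  node 15: h_left=-1, h_right=-1, diff=0 [OK], height=0
  node 21: h_left=-1, h_right=-1, diff=0 [OK], height=0
  node 20: h_left=0, h_right=0, diff=0 [OK], height=1
  node 25: h_left=-1, h_right=-1, diff=0 [OK], height=0
  node 37: h_left=-1, h_right=-1, diff=0 [OK], height=0
  node 30: h_left=0, h_right=0, diff=0 [OK], height=1
  node 22: h_left=1, h_right=1, diff=0 [OK], height=2
All nodes satisfy the balance condition.
Result: Balanced


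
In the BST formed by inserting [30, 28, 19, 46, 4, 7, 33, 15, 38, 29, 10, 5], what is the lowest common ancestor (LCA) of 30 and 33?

Tree insertion order: [30, 28, 19, 46, 4, 7, 33, 15, 38, 29, 10, 5]
Tree (level-order array): [30, 28, 46, 19, 29, 33, None, 4, None, None, None, None, 38, None, 7, None, None, 5, 15, None, None, 10]
In a BST, the LCA of p=30, q=33 is the first node v on the
root-to-leaf path with p <= v <= q (go left if both < v, right if both > v).
Walk from root:
  at 30: 30 <= 30 <= 33, this is the LCA
LCA = 30


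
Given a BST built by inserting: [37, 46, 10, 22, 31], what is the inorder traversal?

Tree insertion order: [37, 46, 10, 22, 31]
Tree (level-order array): [37, 10, 46, None, 22, None, None, None, 31]
Inorder traversal: [10, 22, 31, 37, 46]


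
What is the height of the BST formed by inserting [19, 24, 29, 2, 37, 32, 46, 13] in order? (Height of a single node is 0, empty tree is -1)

Insertion order: [19, 24, 29, 2, 37, 32, 46, 13]
Tree (level-order array): [19, 2, 24, None, 13, None, 29, None, None, None, 37, 32, 46]
Compute height bottom-up (empty subtree = -1):
  height(13) = 1 + max(-1, -1) = 0
  height(2) = 1 + max(-1, 0) = 1
  height(32) = 1 + max(-1, -1) = 0
  height(46) = 1 + max(-1, -1) = 0
  height(37) = 1 + max(0, 0) = 1
  height(29) = 1 + max(-1, 1) = 2
  height(24) = 1 + max(-1, 2) = 3
  height(19) = 1 + max(1, 3) = 4
Height = 4


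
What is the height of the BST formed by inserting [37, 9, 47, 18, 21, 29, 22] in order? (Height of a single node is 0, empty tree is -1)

Insertion order: [37, 9, 47, 18, 21, 29, 22]
Tree (level-order array): [37, 9, 47, None, 18, None, None, None, 21, None, 29, 22]
Compute height bottom-up (empty subtree = -1):
  height(22) = 1 + max(-1, -1) = 0
  height(29) = 1 + max(0, -1) = 1
  height(21) = 1 + max(-1, 1) = 2
  height(18) = 1 + max(-1, 2) = 3
  height(9) = 1 + max(-1, 3) = 4
  height(47) = 1 + max(-1, -1) = 0
  height(37) = 1 + max(4, 0) = 5
Height = 5


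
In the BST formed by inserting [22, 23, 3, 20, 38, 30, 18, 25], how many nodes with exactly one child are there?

Tree built from: [22, 23, 3, 20, 38, 30, 18, 25]
Tree (level-order array): [22, 3, 23, None, 20, None, 38, 18, None, 30, None, None, None, 25]
Rule: These are nodes with exactly 1 non-null child.
Per-node child counts:
  node 22: 2 child(ren)
  node 3: 1 child(ren)
  node 20: 1 child(ren)
  node 18: 0 child(ren)
  node 23: 1 child(ren)
  node 38: 1 child(ren)
  node 30: 1 child(ren)
  node 25: 0 child(ren)
Matching nodes: [3, 20, 23, 38, 30]
Count of nodes with exactly one child: 5


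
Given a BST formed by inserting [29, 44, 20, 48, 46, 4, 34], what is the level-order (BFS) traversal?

Tree insertion order: [29, 44, 20, 48, 46, 4, 34]
Tree (level-order array): [29, 20, 44, 4, None, 34, 48, None, None, None, None, 46]
BFS from the root, enqueuing left then right child of each popped node:
  queue [29] -> pop 29, enqueue [20, 44], visited so far: [29]
  queue [20, 44] -> pop 20, enqueue [4], visited so far: [29, 20]
  queue [44, 4] -> pop 44, enqueue [34, 48], visited so far: [29, 20, 44]
  queue [4, 34, 48] -> pop 4, enqueue [none], visited so far: [29, 20, 44, 4]
  queue [34, 48] -> pop 34, enqueue [none], visited so far: [29, 20, 44, 4, 34]
  queue [48] -> pop 48, enqueue [46], visited so far: [29, 20, 44, 4, 34, 48]
  queue [46] -> pop 46, enqueue [none], visited so far: [29, 20, 44, 4, 34, 48, 46]
Result: [29, 20, 44, 4, 34, 48, 46]


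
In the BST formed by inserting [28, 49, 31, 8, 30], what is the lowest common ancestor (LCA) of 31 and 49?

Tree insertion order: [28, 49, 31, 8, 30]
Tree (level-order array): [28, 8, 49, None, None, 31, None, 30]
In a BST, the LCA of p=31, q=49 is the first node v on the
root-to-leaf path with p <= v <= q (go left if both < v, right if both > v).
Walk from root:
  at 28: both 31 and 49 > 28, go right
  at 49: 31 <= 49 <= 49, this is the LCA
LCA = 49


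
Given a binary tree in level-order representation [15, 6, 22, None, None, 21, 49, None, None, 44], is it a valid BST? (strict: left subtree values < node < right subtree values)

Level-order array: [15, 6, 22, None, None, 21, 49, None, None, 44]
Validate using subtree bounds (lo, hi): at each node, require lo < value < hi,
then recurse left with hi=value and right with lo=value.
Preorder trace (stopping at first violation):
  at node 15 with bounds (-inf, +inf): OK
  at node 6 with bounds (-inf, 15): OK
  at node 22 with bounds (15, +inf): OK
  at node 21 with bounds (15, 22): OK
  at node 49 with bounds (22, +inf): OK
  at node 44 with bounds (22, 49): OK
No violation found at any node.
Result: Valid BST


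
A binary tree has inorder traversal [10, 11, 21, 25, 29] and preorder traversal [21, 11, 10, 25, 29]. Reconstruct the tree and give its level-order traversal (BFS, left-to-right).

Inorder:  [10, 11, 21, 25, 29]
Preorder: [21, 11, 10, 25, 29]
Algorithm: preorder visits root first, so consume preorder in order;
for each root, split the current inorder slice at that value into
left-subtree inorder and right-subtree inorder, then recurse.
Recursive splits:
  root=21; inorder splits into left=[10, 11], right=[25, 29]
  root=11; inorder splits into left=[10], right=[]
  root=10; inorder splits into left=[], right=[]
  root=25; inorder splits into left=[], right=[29]
  root=29; inorder splits into left=[], right=[]
Reconstructed level-order: [21, 11, 25, 10, 29]


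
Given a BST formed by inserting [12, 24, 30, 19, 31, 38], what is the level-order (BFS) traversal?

Tree insertion order: [12, 24, 30, 19, 31, 38]
Tree (level-order array): [12, None, 24, 19, 30, None, None, None, 31, None, 38]
BFS from the root, enqueuing left then right child of each popped node:
  queue [12] -> pop 12, enqueue [24], visited so far: [12]
  queue [24] -> pop 24, enqueue [19, 30], visited so far: [12, 24]
  queue [19, 30] -> pop 19, enqueue [none], visited so far: [12, 24, 19]
  queue [30] -> pop 30, enqueue [31], visited so far: [12, 24, 19, 30]
  queue [31] -> pop 31, enqueue [38], visited so far: [12, 24, 19, 30, 31]
  queue [38] -> pop 38, enqueue [none], visited so far: [12, 24, 19, 30, 31, 38]
Result: [12, 24, 19, 30, 31, 38]


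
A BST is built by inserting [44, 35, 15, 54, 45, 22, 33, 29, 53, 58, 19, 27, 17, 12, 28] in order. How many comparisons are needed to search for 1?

Search path for 1: 44 -> 35 -> 15 -> 12
Found: False
Comparisons: 4


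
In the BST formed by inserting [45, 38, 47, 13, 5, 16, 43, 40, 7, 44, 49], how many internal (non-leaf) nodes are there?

Tree built from: [45, 38, 47, 13, 5, 16, 43, 40, 7, 44, 49]
Tree (level-order array): [45, 38, 47, 13, 43, None, 49, 5, 16, 40, 44, None, None, None, 7]
Rule: An internal node has at least one child.
Per-node child counts:
  node 45: 2 child(ren)
  node 38: 2 child(ren)
  node 13: 2 child(ren)
  node 5: 1 child(ren)
  node 7: 0 child(ren)
  node 16: 0 child(ren)
  node 43: 2 child(ren)
  node 40: 0 child(ren)
  node 44: 0 child(ren)
  node 47: 1 child(ren)
  node 49: 0 child(ren)
Matching nodes: [45, 38, 13, 5, 43, 47]
Count of internal (non-leaf) nodes: 6


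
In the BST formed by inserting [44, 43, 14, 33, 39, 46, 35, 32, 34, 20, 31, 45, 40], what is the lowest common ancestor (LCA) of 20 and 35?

Tree insertion order: [44, 43, 14, 33, 39, 46, 35, 32, 34, 20, 31, 45, 40]
Tree (level-order array): [44, 43, 46, 14, None, 45, None, None, 33, None, None, 32, 39, 20, None, 35, 40, None, 31, 34]
In a BST, the LCA of p=20, q=35 is the first node v on the
root-to-leaf path with p <= v <= q (go left if both < v, right if both > v).
Walk from root:
  at 44: both 20 and 35 < 44, go left
  at 43: both 20 and 35 < 43, go left
  at 14: both 20 and 35 > 14, go right
  at 33: 20 <= 33 <= 35, this is the LCA
LCA = 33


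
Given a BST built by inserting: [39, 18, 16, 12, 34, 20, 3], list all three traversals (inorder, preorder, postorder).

Tree insertion order: [39, 18, 16, 12, 34, 20, 3]
Tree (level-order array): [39, 18, None, 16, 34, 12, None, 20, None, 3]
Inorder (L, root, R): [3, 12, 16, 18, 20, 34, 39]
Preorder (root, L, R): [39, 18, 16, 12, 3, 34, 20]
Postorder (L, R, root): [3, 12, 16, 20, 34, 18, 39]


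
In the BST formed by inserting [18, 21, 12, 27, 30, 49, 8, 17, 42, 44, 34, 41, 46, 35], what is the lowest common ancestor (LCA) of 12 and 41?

Tree insertion order: [18, 21, 12, 27, 30, 49, 8, 17, 42, 44, 34, 41, 46, 35]
Tree (level-order array): [18, 12, 21, 8, 17, None, 27, None, None, None, None, None, 30, None, 49, 42, None, 34, 44, None, 41, None, 46, 35]
In a BST, the LCA of p=12, q=41 is the first node v on the
root-to-leaf path with p <= v <= q (go left if both < v, right if both > v).
Walk from root:
  at 18: 12 <= 18 <= 41, this is the LCA
LCA = 18


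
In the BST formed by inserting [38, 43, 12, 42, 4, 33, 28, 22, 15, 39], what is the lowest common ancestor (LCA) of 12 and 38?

Tree insertion order: [38, 43, 12, 42, 4, 33, 28, 22, 15, 39]
Tree (level-order array): [38, 12, 43, 4, 33, 42, None, None, None, 28, None, 39, None, 22, None, None, None, 15]
In a BST, the LCA of p=12, q=38 is the first node v on the
root-to-leaf path with p <= v <= q (go left if both < v, right if both > v).
Walk from root:
  at 38: 12 <= 38 <= 38, this is the LCA
LCA = 38


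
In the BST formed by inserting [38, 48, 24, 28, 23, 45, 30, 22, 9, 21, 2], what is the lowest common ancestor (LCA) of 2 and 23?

Tree insertion order: [38, 48, 24, 28, 23, 45, 30, 22, 9, 21, 2]
Tree (level-order array): [38, 24, 48, 23, 28, 45, None, 22, None, None, 30, None, None, 9, None, None, None, 2, 21]
In a BST, the LCA of p=2, q=23 is the first node v on the
root-to-leaf path with p <= v <= q (go left if both < v, right if both > v).
Walk from root:
  at 38: both 2 and 23 < 38, go left
  at 24: both 2 and 23 < 24, go left
  at 23: 2 <= 23 <= 23, this is the LCA
LCA = 23


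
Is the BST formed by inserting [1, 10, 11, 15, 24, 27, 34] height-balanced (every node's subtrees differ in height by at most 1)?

Tree (level-order array): [1, None, 10, None, 11, None, 15, None, 24, None, 27, None, 34]
Definition: a tree is height-balanced if, at every node, |h(left) - h(right)| <= 1 (empty subtree has height -1).
Bottom-up per-node check:
  node 34: h_left=-1, h_right=-1, diff=0 [OK], height=0
  node 27: h_left=-1, h_right=0, diff=1 [OK], height=1
  node 24: h_left=-1, h_right=1, diff=2 [FAIL (|-1-1|=2 > 1)], height=2
  node 15: h_left=-1, h_right=2, diff=3 [FAIL (|-1-2|=3 > 1)], height=3
  node 11: h_left=-1, h_right=3, diff=4 [FAIL (|-1-3|=4 > 1)], height=4
  node 10: h_left=-1, h_right=4, diff=5 [FAIL (|-1-4|=5 > 1)], height=5
  node 1: h_left=-1, h_right=5, diff=6 [FAIL (|-1-5|=6 > 1)], height=6
Node 24 violates the condition: |-1 - 1| = 2 > 1.
Result: Not balanced


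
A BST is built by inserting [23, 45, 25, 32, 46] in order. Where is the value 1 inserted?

Starting tree (level order): [23, None, 45, 25, 46, None, 32]
Insertion path: 23
Result: insert 1 as left child of 23
Final tree (level order): [23, 1, 45, None, None, 25, 46, None, 32]


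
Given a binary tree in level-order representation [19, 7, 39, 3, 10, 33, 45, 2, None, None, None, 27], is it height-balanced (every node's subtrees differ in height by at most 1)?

Tree (level-order array): [19, 7, 39, 3, 10, 33, 45, 2, None, None, None, 27]
Definition: a tree is height-balanced if, at every node, |h(left) - h(right)| <= 1 (empty subtree has height -1).
Bottom-up per-node check:
  node 2: h_left=-1, h_right=-1, diff=0 [OK], height=0
  node 3: h_left=0, h_right=-1, diff=1 [OK], height=1
  node 10: h_left=-1, h_right=-1, diff=0 [OK], height=0
  node 7: h_left=1, h_right=0, diff=1 [OK], height=2
  node 27: h_left=-1, h_right=-1, diff=0 [OK], height=0
  node 33: h_left=0, h_right=-1, diff=1 [OK], height=1
  node 45: h_left=-1, h_right=-1, diff=0 [OK], height=0
  node 39: h_left=1, h_right=0, diff=1 [OK], height=2
  node 19: h_left=2, h_right=2, diff=0 [OK], height=3
All nodes satisfy the balance condition.
Result: Balanced


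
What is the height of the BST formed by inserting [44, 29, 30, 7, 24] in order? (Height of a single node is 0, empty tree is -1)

Insertion order: [44, 29, 30, 7, 24]
Tree (level-order array): [44, 29, None, 7, 30, None, 24]
Compute height bottom-up (empty subtree = -1):
  height(24) = 1 + max(-1, -1) = 0
  height(7) = 1 + max(-1, 0) = 1
  height(30) = 1 + max(-1, -1) = 0
  height(29) = 1 + max(1, 0) = 2
  height(44) = 1 + max(2, -1) = 3
Height = 3


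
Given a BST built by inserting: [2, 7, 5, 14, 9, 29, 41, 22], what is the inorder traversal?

Tree insertion order: [2, 7, 5, 14, 9, 29, 41, 22]
Tree (level-order array): [2, None, 7, 5, 14, None, None, 9, 29, None, None, 22, 41]
Inorder traversal: [2, 5, 7, 9, 14, 22, 29, 41]


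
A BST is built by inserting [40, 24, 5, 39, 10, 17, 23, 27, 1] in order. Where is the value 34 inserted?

Starting tree (level order): [40, 24, None, 5, 39, 1, 10, 27, None, None, None, None, 17, None, None, None, 23]
Insertion path: 40 -> 24 -> 39 -> 27
Result: insert 34 as right child of 27
Final tree (level order): [40, 24, None, 5, 39, 1, 10, 27, None, None, None, None, 17, None, 34, None, 23]


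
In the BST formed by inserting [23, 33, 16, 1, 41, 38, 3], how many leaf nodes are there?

Tree built from: [23, 33, 16, 1, 41, 38, 3]
Tree (level-order array): [23, 16, 33, 1, None, None, 41, None, 3, 38]
Rule: A leaf has 0 children.
Per-node child counts:
  node 23: 2 child(ren)
  node 16: 1 child(ren)
  node 1: 1 child(ren)
  node 3: 0 child(ren)
  node 33: 1 child(ren)
  node 41: 1 child(ren)
  node 38: 0 child(ren)
Matching nodes: [3, 38]
Count of leaf nodes: 2


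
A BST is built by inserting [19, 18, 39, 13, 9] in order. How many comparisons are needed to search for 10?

Search path for 10: 19 -> 18 -> 13 -> 9
Found: False
Comparisons: 4


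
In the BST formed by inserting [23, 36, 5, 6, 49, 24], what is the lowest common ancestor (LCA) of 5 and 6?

Tree insertion order: [23, 36, 5, 6, 49, 24]
Tree (level-order array): [23, 5, 36, None, 6, 24, 49]
In a BST, the LCA of p=5, q=6 is the first node v on the
root-to-leaf path with p <= v <= q (go left if both < v, right if both > v).
Walk from root:
  at 23: both 5 and 6 < 23, go left
  at 5: 5 <= 5 <= 6, this is the LCA
LCA = 5


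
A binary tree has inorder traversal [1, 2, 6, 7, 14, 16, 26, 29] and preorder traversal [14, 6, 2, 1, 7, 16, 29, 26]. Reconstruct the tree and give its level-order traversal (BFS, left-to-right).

Inorder:  [1, 2, 6, 7, 14, 16, 26, 29]
Preorder: [14, 6, 2, 1, 7, 16, 29, 26]
Algorithm: preorder visits root first, so consume preorder in order;
for each root, split the current inorder slice at that value into
left-subtree inorder and right-subtree inorder, then recurse.
Recursive splits:
  root=14; inorder splits into left=[1, 2, 6, 7], right=[16, 26, 29]
  root=6; inorder splits into left=[1, 2], right=[7]
  root=2; inorder splits into left=[1], right=[]
  root=1; inorder splits into left=[], right=[]
  root=7; inorder splits into left=[], right=[]
  root=16; inorder splits into left=[], right=[26, 29]
  root=29; inorder splits into left=[26], right=[]
  root=26; inorder splits into left=[], right=[]
Reconstructed level-order: [14, 6, 16, 2, 7, 29, 1, 26]


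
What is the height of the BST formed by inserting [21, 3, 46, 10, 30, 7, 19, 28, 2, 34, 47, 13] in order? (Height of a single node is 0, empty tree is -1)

Insertion order: [21, 3, 46, 10, 30, 7, 19, 28, 2, 34, 47, 13]
Tree (level-order array): [21, 3, 46, 2, 10, 30, 47, None, None, 7, 19, 28, 34, None, None, None, None, 13]
Compute height bottom-up (empty subtree = -1):
  height(2) = 1 + max(-1, -1) = 0
  height(7) = 1 + max(-1, -1) = 0
  height(13) = 1 + max(-1, -1) = 0
  height(19) = 1 + max(0, -1) = 1
  height(10) = 1 + max(0, 1) = 2
  height(3) = 1 + max(0, 2) = 3
  height(28) = 1 + max(-1, -1) = 0
  height(34) = 1 + max(-1, -1) = 0
  height(30) = 1 + max(0, 0) = 1
  height(47) = 1 + max(-1, -1) = 0
  height(46) = 1 + max(1, 0) = 2
  height(21) = 1 + max(3, 2) = 4
Height = 4


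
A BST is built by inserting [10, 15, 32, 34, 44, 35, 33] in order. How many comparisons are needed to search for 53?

Search path for 53: 10 -> 15 -> 32 -> 34 -> 44
Found: False
Comparisons: 5


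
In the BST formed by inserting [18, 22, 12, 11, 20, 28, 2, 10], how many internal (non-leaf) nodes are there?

Tree built from: [18, 22, 12, 11, 20, 28, 2, 10]
Tree (level-order array): [18, 12, 22, 11, None, 20, 28, 2, None, None, None, None, None, None, 10]
Rule: An internal node has at least one child.
Per-node child counts:
  node 18: 2 child(ren)
  node 12: 1 child(ren)
  node 11: 1 child(ren)
  node 2: 1 child(ren)
  node 10: 0 child(ren)
  node 22: 2 child(ren)
  node 20: 0 child(ren)
  node 28: 0 child(ren)
Matching nodes: [18, 12, 11, 2, 22]
Count of internal (non-leaf) nodes: 5


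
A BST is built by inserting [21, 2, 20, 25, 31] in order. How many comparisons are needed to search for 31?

Search path for 31: 21 -> 25 -> 31
Found: True
Comparisons: 3


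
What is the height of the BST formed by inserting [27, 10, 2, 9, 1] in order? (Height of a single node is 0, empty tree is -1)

Insertion order: [27, 10, 2, 9, 1]
Tree (level-order array): [27, 10, None, 2, None, 1, 9]
Compute height bottom-up (empty subtree = -1):
  height(1) = 1 + max(-1, -1) = 0
  height(9) = 1 + max(-1, -1) = 0
  height(2) = 1 + max(0, 0) = 1
  height(10) = 1 + max(1, -1) = 2
  height(27) = 1 + max(2, -1) = 3
Height = 3


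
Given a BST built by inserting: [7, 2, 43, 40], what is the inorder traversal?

Tree insertion order: [7, 2, 43, 40]
Tree (level-order array): [7, 2, 43, None, None, 40]
Inorder traversal: [2, 7, 40, 43]


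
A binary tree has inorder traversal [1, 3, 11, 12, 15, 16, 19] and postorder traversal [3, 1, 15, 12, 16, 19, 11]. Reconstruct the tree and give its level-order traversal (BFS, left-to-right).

Inorder:   [1, 3, 11, 12, 15, 16, 19]
Postorder: [3, 1, 15, 12, 16, 19, 11]
Algorithm: postorder visits root last, so walk postorder right-to-left;
each value is the root of the current inorder slice — split it at that
value, recurse on the right subtree first, then the left.
Recursive splits:
  root=11; inorder splits into left=[1, 3], right=[12, 15, 16, 19]
  root=19; inorder splits into left=[12, 15, 16], right=[]
  root=16; inorder splits into left=[12, 15], right=[]
  root=12; inorder splits into left=[], right=[15]
  root=15; inorder splits into left=[], right=[]
  root=1; inorder splits into left=[], right=[3]
  root=3; inorder splits into left=[], right=[]
Reconstructed level-order: [11, 1, 19, 3, 16, 12, 15]


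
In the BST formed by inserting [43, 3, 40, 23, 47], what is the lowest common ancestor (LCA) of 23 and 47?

Tree insertion order: [43, 3, 40, 23, 47]
Tree (level-order array): [43, 3, 47, None, 40, None, None, 23]
In a BST, the LCA of p=23, q=47 is the first node v on the
root-to-leaf path with p <= v <= q (go left if both < v, right if both > v).
Walk from root:
  at 43: 23 <= 43 <= 47, this is the LCA
LCA = 43


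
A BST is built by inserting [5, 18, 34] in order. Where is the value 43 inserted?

Starting tree (level order): [5, None, 18, None, 34]
Insertion path: 5 -> 18 -> 34
Result: insert 43 as right child of 34
Final tree (level order): [5, None, 18, None, 34, None, 43]


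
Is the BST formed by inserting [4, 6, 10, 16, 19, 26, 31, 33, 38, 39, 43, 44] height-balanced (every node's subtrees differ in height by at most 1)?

Tree (level-order array): [4, None, 6, None, 10, None, 16, None, 19, None, 26, None, 31, None, 33, None, 38, None, 39, None, 43, None, 44]
Definition: a tree is height-balanced if, at every node, |h(left) - h(right)| <= 1 (empty subtree has height -1).
Bottom-up per-node check:
  node 44: h_left=-1, h_right=-1, diff=0 [OK], height=0
  node 43: h_left=-1, h_right=0, diff=1 [OK], height=1
  node 39: h_left=-1, h_right=1, diff=2 [FAIL (|-1-1|=2 > 1)], height=2
  node 38: h_left=-1, h_right=2, diff=3 [FAIL (|-1-2|=3 > 1)], height=3
  node 33: h_left=-1, h_right=3, diff=4 [FAIL (|-1-3|=4 > 1)], height=4
  node 31: h_left=-1, h_right=4, diff=5 [FAIL (|-1-4|=5 > 1)], height=5
  node 26: h_left=-1, h_right=5, diff=6 [FAIL (|-1-5|=6 > 1)], height=6
  node 19: h_left=-1, h_right=6, diff=7 [FAIL (|-1-6|=7 > 1)], height=7
  node 16: h_left=-1, h_right=7, diff=8 [FAIL (|-1-7|=8 > 1)], height=8
  node 10: h_left=-1, h_right=8, diff=9 [FAIL (|-1-8|=9 > 1)], height=9
  node 6: h_left=-1, h_right=9, diff=10 [FAIL (|-1-9|=10 > 1)], height=10
  node 4: h_left=-1, h_right=10, diff=11 [FAIL (|-1-10|=11 > 1)], height=11
Node 39 violates the condition: |-1 - 1| = 2 > 1.
Result: Not balanced
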